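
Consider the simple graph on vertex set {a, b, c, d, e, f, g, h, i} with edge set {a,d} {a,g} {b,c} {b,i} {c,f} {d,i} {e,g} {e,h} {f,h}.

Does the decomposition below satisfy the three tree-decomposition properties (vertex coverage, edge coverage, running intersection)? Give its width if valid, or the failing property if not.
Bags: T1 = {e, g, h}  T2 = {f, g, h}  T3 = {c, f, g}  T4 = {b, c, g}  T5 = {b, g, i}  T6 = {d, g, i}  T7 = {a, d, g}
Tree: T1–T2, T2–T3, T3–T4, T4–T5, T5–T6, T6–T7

Yes; width 2.

Vertex coverage: the bags together contain {a, b, c, d, e, f, g, h, i}, the full vertex set. Edge coverage: each edge of G has both endpoints in at least one bag. Running intersection: for every vertex, the bags containing it form a connected subtree. All three properties hold, so this is a valid tree decomposition of width max|bag| − 1 = 2, and hence tw(G) ≤ 2.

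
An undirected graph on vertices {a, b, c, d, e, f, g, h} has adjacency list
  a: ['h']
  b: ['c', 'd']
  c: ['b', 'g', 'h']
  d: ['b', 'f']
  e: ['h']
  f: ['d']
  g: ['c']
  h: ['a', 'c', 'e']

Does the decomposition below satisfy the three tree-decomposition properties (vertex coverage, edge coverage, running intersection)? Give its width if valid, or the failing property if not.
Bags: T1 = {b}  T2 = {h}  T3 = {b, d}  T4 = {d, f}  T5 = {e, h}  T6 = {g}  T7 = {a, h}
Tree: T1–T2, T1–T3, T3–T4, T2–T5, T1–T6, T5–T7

No — vertex c appears in no bag.

A tree decomposition must satisfy three properties: every vertex lies in some bag; for every edge, both endpoints lie together in some bag; and for every vertex, the bags containing it form a connected subtree. Here vertex c appears in no bag, so the decomposition is invalid.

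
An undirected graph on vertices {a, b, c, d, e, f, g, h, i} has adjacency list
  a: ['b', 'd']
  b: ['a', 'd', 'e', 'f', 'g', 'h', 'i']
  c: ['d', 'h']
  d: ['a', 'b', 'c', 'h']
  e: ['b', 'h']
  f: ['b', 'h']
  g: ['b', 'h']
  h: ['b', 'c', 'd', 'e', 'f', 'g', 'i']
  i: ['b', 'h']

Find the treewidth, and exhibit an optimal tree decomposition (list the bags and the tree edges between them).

Treewidth 2.
One optimal decomposition is:
Bags: B1 = {b, e, h}  B2 = {b, d, h}  B3 = {c, d, h}  B4 = {b, g, h}  B5 = {b, f, h}  B6 = {b, h, i}  B7 = {a, b, d}
Tree: B1–B2, B2–B3, B2–B4, B1–B5, B4–B6, B2–B7

The largest bag has 3 vertices, giving width 2; this decomposition certifies tw(G) ≤ 2. On the other hand G contains the 3-clique {c, d, h}. A clique must lie in a single bag of any decomposition, so no decomposition can have width below 2. Therefore the treewidth is 2.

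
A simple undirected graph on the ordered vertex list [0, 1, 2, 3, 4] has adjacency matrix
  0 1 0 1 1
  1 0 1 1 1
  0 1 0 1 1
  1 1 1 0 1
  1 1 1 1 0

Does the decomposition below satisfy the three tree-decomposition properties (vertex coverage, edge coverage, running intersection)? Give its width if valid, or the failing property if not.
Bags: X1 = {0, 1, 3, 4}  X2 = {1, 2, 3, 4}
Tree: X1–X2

Checking the three conditions: (i) the bags cover all of {0, 1, 2, 3, 4}; (ii) for each edge, some bag contains both endpoints; (iii) the bags containing any fixed vertex form a subtree. All hold, so the decomposition is valid with width 4 − 1 = 3.

Yes; width 3.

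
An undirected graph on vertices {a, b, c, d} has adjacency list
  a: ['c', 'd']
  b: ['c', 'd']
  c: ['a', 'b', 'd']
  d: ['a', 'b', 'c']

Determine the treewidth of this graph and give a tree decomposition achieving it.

Every bag has size at most 3, so the width is 3 − 1 = 2 and tw(G) ≤ 2. Conversely, {a, c, d} is a clique of size 3, and the vertices of any clique must share a bag in every tree decomposition; so some bag has ≥ 3 vertices and tw(G) ≥ 2. Therefore the treewidth is 2.

Treewidth 2.
One optimal decomposition is:
Bags: B1 = {a, c, d}  B2 = {b, c, d}
Tree: B1–B2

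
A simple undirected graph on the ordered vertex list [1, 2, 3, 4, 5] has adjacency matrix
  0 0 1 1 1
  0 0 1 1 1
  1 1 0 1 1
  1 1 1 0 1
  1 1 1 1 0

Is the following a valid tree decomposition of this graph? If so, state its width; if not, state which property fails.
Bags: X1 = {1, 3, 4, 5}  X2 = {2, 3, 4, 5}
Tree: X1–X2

Vertex coverage: the bags together contain {1, 2, 3, 4, 5}, the full vertex set. Edge coverage: each edge of G has both endpoints in at least one bag. Running intersection: for every vertex, the bags containing it form a connected subtree. All three properties hold, so this is a valid tree decomposition of width max|bag| − 1 = 3, and hence tw(G) ≤ 3.

Yes; width 3.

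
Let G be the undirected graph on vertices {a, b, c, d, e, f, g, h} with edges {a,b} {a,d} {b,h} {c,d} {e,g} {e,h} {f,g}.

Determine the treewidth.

A width-1 tree decomposition is:
Bags: B1 = {f, g}  B2 = {e, g}  B3 = {e, h}  B4 = {b, h}  B5 = {a, b}  B6 = {a, d}  B7 = {c, d}
Tree: B1–B2, B2–B3, B3–B4, B4–B5, B5–B6, B6–B7
The largest bag has 2 vertices, giving width 1; this decomposition certifies tw(G) ≤ 1. Any graph with an edge has treewidth ≥ 1, and G has the edge f–g. Combining the bounds, tw(G) = 1.

1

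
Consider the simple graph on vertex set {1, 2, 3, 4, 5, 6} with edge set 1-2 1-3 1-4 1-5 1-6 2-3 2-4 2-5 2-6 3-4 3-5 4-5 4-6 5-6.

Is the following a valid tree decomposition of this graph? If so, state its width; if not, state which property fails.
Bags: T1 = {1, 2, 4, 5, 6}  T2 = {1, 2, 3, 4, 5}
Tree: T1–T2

Yes; width 4.

Checking the three conditions: (i) the bags cover all of {1, 2, 3, 4, 5, 6}; (ii) for each edge, some bag contains both endpoints; (iii) the bags containing any fixed vertex form a subtree. All hold, so the decomposition is valid with width 5 − 1 = 4.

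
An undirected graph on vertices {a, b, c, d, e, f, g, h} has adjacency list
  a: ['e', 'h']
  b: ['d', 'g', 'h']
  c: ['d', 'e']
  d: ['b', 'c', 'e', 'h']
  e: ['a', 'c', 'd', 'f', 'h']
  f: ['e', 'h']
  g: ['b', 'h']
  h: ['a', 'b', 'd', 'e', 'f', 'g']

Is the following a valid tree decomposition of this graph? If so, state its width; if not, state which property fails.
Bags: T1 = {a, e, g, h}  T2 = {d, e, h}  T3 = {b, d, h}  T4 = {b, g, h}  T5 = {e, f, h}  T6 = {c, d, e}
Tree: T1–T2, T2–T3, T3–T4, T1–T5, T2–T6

No — bags containing vertex g are not connected in the tree.

A tree decomposition must satisfy three properties: every vertex lies in some bag; for every edge, both endpoints lie together in some bag; and for every vertex, the bags containing it form a connected subtree. Here bags containing vertex g are not connected in the tree, so the decomposition is invalid.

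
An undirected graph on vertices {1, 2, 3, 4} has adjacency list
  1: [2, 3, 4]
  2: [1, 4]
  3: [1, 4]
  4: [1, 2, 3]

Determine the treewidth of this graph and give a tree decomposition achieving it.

The largest bag has 3 vertices, giving width 2; this decomposition certifies tw(G) ≤ 2. For the lower bound, the 3 vertices {1, 2, 4} are pairwise adjacent, and any tree decomposition puts a clique entirely inside one bag — forcing width ≥ 2. Combining the bounds, tw(G) = 2.

Treewidth 2.
Bags: B1 = {1, 2, 4}  B2 = {1, 3, 4}
Tree: B1–B2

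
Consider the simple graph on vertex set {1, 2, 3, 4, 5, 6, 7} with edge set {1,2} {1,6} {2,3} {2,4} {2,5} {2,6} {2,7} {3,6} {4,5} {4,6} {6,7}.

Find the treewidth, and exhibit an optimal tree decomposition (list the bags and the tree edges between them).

Treewidth 2.
One such decomposition:
Bags: B1 = {2, 4, 6}  B2 = {1, 2, 6}  B3 = {2, 6, 7}  B4 = {2, 4, 5}  B5 = {2, 3, 6}
Tree: B1–B2, B1–B3, B1–B4, B2–B5

Every bag has size at most 3, so the width is 3 − 1 = 2 and tw(G) ≤ 2. On the other hand G contains the 3-clique {2, 4, 5}. A clique must lie in a single bag of any decomposition, so no decomposition can have width below 2. Combining the bounds, tw(G) = 2.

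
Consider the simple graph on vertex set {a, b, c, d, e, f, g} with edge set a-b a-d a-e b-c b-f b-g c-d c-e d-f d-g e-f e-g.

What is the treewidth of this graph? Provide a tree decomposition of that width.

Treewidth 3.
One such decomposition:
Bags: B1 = {b, d, e, f}  B2 = {b, c, d, e}  B3 = {a, b, d, e}  B4 = {b, d, e, g}
Tree: B1–B2, B2–B3, B3–B4

The largest bag has 4 vertices, giving width 3; this decomposition certifies tw(G) ≤ 3. For the lower bound: the 4 vertex sets {d,f}, {b,c}, {e}, {a} are disjoint, each induces a connected subgraph, and every pair is joined by at least one edge of G. Contracting each set to a single vertex therefore yields K_{4} as a minor, and since treewidth is minor-monotone, tw(G) ≥ tw(K_{4}) = 3. The upper and lower bounds meet at 3, so that is the treewidth.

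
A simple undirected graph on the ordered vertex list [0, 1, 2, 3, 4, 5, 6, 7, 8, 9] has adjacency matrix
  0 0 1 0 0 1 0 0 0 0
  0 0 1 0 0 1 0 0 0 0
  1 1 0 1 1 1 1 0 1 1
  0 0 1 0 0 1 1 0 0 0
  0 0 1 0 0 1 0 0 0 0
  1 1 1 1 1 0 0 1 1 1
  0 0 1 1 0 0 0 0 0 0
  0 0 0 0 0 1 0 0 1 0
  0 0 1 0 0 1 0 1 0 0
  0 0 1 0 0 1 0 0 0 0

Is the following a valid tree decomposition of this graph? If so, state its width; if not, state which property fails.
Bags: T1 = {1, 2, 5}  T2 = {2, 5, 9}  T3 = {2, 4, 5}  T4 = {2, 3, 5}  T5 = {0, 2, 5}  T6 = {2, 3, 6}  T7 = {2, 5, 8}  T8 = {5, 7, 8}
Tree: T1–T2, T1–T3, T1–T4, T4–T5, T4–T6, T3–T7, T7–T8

Yes; width 2.

Checking the three conditions: (i) the bags cover all of {0, 1, 2, 3, 4, 5, 6, 7, 8, 9}; (ii) for each edge, some bag contains both endpoints; (iii) the bags containing any fixed vertex form a subtree. All hold, so the decomposition is valid with width 3 − 1 = 2.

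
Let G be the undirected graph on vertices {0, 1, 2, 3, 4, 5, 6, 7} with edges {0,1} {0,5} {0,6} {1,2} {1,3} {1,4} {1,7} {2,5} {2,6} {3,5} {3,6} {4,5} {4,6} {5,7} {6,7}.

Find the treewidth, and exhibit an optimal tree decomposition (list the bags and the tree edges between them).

Treewidth 3.
One such decomposition:
Bags: B1 = {1, 2, 5, 6}  B2 = {1, 4, 5, 6}  B3 = {1, 5, 6, 7}  B4 = {0, 1, 5, 6}  B5 = {1, 3, 5, 6}
Tree: B1–B2, B2–B3, B3–B4, B4–B5

The largest bag has 4 vertices, giving width 3; this decomposition certifies tw(G) ≤ 3. For the lower bound: the 4 vertex sets {2,6}, {1,4}, {5}, {7} are disjoint, each induces a connected subgraph, and every pair is joined by at least one edge of G. Contracting each set to a single vertex therefore yields K_{4} as a minor, and since treewidth is minor-monotone, tw(G) ≥ tw(K_{4}) = 3. Therefore the treewidth is 3.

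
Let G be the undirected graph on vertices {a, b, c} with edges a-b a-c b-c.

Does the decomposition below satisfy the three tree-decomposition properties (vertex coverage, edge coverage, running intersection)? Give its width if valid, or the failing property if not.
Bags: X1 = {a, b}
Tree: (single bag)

A tree decomposition must satisfy three properties: every vertex lies in some bag; for every edge, both endpoints lie together in some bag; and for every vertex, the bags containing it form a connected subtree. Here vertex c appears in no bag, so the decomposition is invalid.

No — vertex c appears in no bag.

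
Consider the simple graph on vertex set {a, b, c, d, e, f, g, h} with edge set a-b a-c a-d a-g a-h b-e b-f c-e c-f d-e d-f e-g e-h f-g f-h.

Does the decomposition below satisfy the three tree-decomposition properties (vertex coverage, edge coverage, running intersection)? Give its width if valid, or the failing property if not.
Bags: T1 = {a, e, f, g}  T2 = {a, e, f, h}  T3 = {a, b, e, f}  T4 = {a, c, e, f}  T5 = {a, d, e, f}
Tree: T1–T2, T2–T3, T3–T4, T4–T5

Yes; width 3.

Checking the three conditions: (i) the bags cover all of {a, b, c, d, e, f, g, h}; (ii) for each edge, some bag contains both endpoints; (iii) the bags containing any fixed vertex form a subtree. All hold, so the decomposition is valid with width 4 − 1 = 3.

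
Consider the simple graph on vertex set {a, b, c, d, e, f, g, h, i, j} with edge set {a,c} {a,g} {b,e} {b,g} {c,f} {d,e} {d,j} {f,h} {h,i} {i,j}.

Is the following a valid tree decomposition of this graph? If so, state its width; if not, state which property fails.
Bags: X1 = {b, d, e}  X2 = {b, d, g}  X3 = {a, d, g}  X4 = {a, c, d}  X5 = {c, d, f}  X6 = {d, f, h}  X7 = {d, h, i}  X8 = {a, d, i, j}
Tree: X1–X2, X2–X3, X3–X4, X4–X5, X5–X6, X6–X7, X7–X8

No — bags containing vertex a are not connected in the tree.

A tree decomposition must satisfy three properties: every vertex lies in some bag; for every edge, both endpoints lie together in some bag; and for every vertex, the bags containing it form a connected subtree. Here bags containing vertex a are not connected in the tree, so the decomposition is invalid.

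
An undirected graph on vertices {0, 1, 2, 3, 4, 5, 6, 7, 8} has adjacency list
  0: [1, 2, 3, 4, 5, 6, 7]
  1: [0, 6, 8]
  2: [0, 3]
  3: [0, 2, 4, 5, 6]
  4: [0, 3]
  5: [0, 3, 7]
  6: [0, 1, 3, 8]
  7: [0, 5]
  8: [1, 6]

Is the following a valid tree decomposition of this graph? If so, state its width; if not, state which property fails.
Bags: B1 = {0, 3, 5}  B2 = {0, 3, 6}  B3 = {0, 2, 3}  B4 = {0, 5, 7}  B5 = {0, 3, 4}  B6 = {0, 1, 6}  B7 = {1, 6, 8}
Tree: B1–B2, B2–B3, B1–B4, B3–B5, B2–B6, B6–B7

Yes; width 2.

Vertex coverage: the bags together contain {0, 1, 2, 3, 4, 5, 6, 7, 8}, the full vertex set. Edge coverage: each edge of G has both endpoints in at least one bag. Running intersection: for every vertex, the bags containing it form a connected subtree. All three properties hold, so this is a valid tree decomposition of width max|bag| − 1 = 2, and hence tw(G) ≤ 2.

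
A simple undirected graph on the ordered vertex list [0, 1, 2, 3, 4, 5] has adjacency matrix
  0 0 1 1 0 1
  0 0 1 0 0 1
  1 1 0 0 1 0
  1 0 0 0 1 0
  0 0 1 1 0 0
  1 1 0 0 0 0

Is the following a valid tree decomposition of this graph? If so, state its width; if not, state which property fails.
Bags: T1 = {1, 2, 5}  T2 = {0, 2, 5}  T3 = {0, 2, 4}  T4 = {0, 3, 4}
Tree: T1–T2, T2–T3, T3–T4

Vertex coverage: the bags together contain {0, 1, 2, 3, 4, 5}, the full vertex set. Edge coverage: each edge of G has both endpoints in at least one bag. Running intersection: for every vertex, the bags containing it form a connected subtree. All three properties hold, so this is a valid tree decomposition of width max|bag| − 1 = 2, and hence tw(G) ≤ 2.

Yes; width 2.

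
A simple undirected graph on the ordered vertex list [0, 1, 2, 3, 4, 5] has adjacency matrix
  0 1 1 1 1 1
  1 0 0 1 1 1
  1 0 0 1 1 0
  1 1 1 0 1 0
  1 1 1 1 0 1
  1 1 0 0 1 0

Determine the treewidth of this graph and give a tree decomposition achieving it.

Every bag has size at most 4, so the width is 4 − 1 = 3 and tw(G) ≤ 3. For the lower bound, the 4 vertices {0, 1, 3, 4} are pairwise adjacent, and any tree decomposition puts a clique entirely inside one bag — forcing width ≥ 3. Combining the bounds, tw(G) = 3.

Treewidth 3.
Bags: B1 = {0, 1, 3, 4}  B2 = {0, 2, 3, 4}  B3 = {0, 1, 4, 5}
Tree: B1–B2, B1–B3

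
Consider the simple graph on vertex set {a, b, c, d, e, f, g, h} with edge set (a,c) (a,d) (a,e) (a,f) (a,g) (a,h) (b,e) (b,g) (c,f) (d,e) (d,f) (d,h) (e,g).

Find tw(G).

A width-2 tree decomposition is:
Bags: B1 = {a, d, h}  B2 = {a, d, f}  B3 = {a, c, f}  B4 = {a, d, e}  B5 = {a, e, g}  B6 = {b, e, g}
Tree: B1–B2, B2–B3, B1–B4, B4–B5, B5–B6
Every bag has size at most 3, so the width is 3 − 1 = 2 and tw(G) ≤ 2. Conversely, {a, d, e} is a clique of size 3, and the vertices of any clique must share a bag in every tree decomposition; so some bag has ≥ 3 vertices and tw(G) ≥ 2. The upper and lower bounds meet at 2, so that is the treewidth.

2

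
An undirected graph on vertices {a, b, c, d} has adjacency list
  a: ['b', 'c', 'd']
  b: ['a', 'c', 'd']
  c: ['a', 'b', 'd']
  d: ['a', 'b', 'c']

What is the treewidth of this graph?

3

A width-3 tree decomposition is:
Bags: B1 = {a, b, c, d}
Tree: (single bag)
A single bag containing all 4 vertices is trivially a valid decomposition of width 3. On the other hand G contains the 4-clique {a, b, c, d}. A clique must lie in a single bag of any decomposition, so no decomposition can have width below 3. Combining the bounds, tw(G) = 3.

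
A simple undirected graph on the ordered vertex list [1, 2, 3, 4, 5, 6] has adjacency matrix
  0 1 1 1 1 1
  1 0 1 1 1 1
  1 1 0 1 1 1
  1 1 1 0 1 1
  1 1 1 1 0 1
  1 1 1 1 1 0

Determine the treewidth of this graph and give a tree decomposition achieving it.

With just one bag of size 6, the width is 6 − 1 = 5, so tw(G) ≤ 5. On the other hand G contains the 6-clique {1, 2, 3, 4, 5, 6}. A clique must lie in a single bag of any decomposition, so no decomposition can have width below 5. Combining the bounds, tw(G) = 5.

Treewidth 5.
Bags: B1 = {1, 2, 3, 4, 5, 6}
Tree: (single bag)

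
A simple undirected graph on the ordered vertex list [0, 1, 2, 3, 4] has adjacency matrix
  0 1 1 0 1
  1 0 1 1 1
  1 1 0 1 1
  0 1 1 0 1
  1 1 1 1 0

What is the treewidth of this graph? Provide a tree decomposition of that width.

Treewidth 3.
One such decomposition:
Bags: B1 = {0, 1, 2, 4}  B2 = {1, 2, 3, 4}
Tree: B1–B2

Each bag holds 4 vertices, so the decomposition has width 3, which upper-bounds the treewidth. For the lower bound, the 4 vertices {0, 1, 2, 4} are pairwise adjacent, and any tree decomposition puts a clique entirely inside one bag — forcing width ≥ 3. Combining the bounds, tw(G) = 3.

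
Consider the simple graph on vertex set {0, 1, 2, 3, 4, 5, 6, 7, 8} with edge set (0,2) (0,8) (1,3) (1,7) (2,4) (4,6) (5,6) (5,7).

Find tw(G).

A width-1 tree decomposition is:
Bags: B1 = {0, 8}  B2 = {0, 2}  B3 = {2, 4}  B4 = {4, 6}  B5 = {5, 6}  B6 = {5, 7}  B7 = {1, 7}  B8 = {1, 3}
Tree: B1–B2, B2–B3, B3–B4, B4–B5, B5–B6, B6–B7, B7–B8
The largest bag has 2 vertices, giving width 1; this decomposition certifies tw(G) ≤ 1. Since G has at least one edge (e.g. 8–0), it is not an edgeless graph, so tw(G) ≥ 1. Therefore the treewidth is 1.

1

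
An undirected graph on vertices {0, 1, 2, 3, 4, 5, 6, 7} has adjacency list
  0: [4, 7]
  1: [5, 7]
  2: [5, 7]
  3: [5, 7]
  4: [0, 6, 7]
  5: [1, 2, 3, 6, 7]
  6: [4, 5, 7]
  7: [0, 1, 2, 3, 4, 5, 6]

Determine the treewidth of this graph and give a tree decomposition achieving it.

The largest bag has 3 vertices, giving width 2; this decomposition certifies tw(G) ≤ 2. Conversely, {0, 4, 7} is a clique of size 3, and the vertices of any clique must share a bag in every tree decomposition; so some bag has ≥ 3 vertices and tw(G) ≥ 2. Therefore the treewidth is 2.

Treewidth 2.
One optimal decomposition is:
Bags: B1 = {4, 6, 7}  B2 = {5, 6, 7}  B3 = {1, 5, 7}  B4 = {0, 4, 7}  B5 = {2, 5, 7}  B6 = {3, 5, 7}
Tree: B1–B2, B2–B3, B1–B4, B2–B5, B3–B6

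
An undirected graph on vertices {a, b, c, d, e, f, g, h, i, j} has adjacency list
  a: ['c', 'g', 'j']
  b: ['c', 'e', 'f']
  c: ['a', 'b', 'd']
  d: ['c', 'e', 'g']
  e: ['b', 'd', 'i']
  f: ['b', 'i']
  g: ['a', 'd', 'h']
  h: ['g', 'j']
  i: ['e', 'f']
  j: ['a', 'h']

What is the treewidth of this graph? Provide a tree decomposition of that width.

Each bag holds 3 vertices, so the decomposition has width 2, which upper-bounds the treewidth. For the lower bound, G contains the cycle i–f–b–e–i, so G is not a forest; only forests have treewidth ≤ 1, hence tw(G) ≥ 2. Therefore the treewidth is 2.

Treewidth 2.
One optimal decomposition is:
Bags: B1 = {e, f, i}  B2 = {b, e, f}  B3 = {b, d, e}  B4 = {b, c, d}  B5 = {c, d, g}  B6 = {a, c, g}  B7 = {a, g, h}  B8 = {a, h, j}
Tree: B1–B2, B2–B3, B3–B4, B4–B5, B5–B6, B6–B7, B7–B8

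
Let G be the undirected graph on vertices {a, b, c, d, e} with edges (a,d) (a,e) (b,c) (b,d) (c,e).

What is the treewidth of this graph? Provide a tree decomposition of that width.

Treewidth 2.
Bags: B1 = {a, b, d}  B2 = {a, b, e}  B3 = {b, c, e}
Tree: B1–B2, B2–B3

Each bag holds 3 vertices, so the decomposition has width 2, which upper-bounds the treewidth. The edges b–d–a–e–c–b form a cycle, so G is not a tree and its treewidth is at least 2. Therefore the treewidth is 2.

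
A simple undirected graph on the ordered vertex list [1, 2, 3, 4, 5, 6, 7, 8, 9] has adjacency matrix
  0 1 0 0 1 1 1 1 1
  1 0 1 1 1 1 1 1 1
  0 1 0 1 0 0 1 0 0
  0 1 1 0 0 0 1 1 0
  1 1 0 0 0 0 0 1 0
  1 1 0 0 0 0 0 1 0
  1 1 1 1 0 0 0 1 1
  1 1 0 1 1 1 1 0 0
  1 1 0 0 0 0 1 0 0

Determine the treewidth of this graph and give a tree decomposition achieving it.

Treewidth 3.
Bags: B1 = {2, 4, 7, 8}  B2 = {1, 2, 7, 8}  B3 = {1, 2, 7, 9}  B4 = {2, 3, 4, 7}  B5 = {1, 2, 5, 8}  B6 = {1, 2, 6, 8}
Tree: B1–B2, B2–B3, B1–B4, B2–B5, B2–B6

The largest bag has 4 vertices, giving width 3; this decomposition certifies tw(G) ≤ 3. On the other hand G contains the 4-clique {1, 2, 5, 8}. A clique must lie in a single bag of any decomposition, so no decomposition can have width below 3. The upper and lower bounds meet at 3, so that is the treewidth.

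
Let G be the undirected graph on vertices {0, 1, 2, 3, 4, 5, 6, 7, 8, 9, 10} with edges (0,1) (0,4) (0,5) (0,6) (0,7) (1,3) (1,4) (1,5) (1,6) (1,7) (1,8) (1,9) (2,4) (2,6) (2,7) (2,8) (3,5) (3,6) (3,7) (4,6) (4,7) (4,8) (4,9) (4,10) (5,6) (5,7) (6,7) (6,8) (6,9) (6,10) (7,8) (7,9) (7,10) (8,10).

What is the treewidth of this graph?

4

A width-4 tree decomposition is:
Bags: B1 = {0, 1, 4, 6, 7}  B2 = {1, 4, 6, 7, 8}  B3 = {1, 4, 6, 7, 9}  B4 = {4, 6, 7, 8, 10}  B5 = {2, 4, 6, 7, 8}  B6 = {0, 1, 5, 6, 7}  B7 = {1, 3, 5, 6, 7}
Tree: B1–B2, B2–B3, B2–B4, B2–B5, B1–B6, B6–B7
Every bag has size at most 5, so the width is 5 − 1 = 4 and tw(G) ≤ 4. Conversely, {1, 3, 5, 6, 7} is a clique of size 5, and the vertices of any clique must share a bag in every tree decomposition; so some bag has ≥ 5 vertices and tw(G) ≥ 4. The upper and lower bounds meet at 4, so that is the treewidth.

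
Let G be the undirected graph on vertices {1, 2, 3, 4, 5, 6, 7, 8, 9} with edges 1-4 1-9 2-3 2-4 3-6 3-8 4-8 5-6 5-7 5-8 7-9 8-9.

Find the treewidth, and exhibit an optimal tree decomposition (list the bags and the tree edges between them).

Treewidth 3.
One such decomposition:
Bags: B1 = {1, 2, 3, 4}  B2 = {1, 3, 4, 8}  B3 = {1, 3, 8, 9}  B4 = {3, 6, 8, 9}  B5 = {5, 6, 8, 9}  B6 = {5, 6, 7, 9}
Tree: B1–B2, B2–B3, B3–B4, B4–B5, B5–B6

The largest bag has 4 vertices, giving width 3; this decomposition certifies tw(G) ≤ 3. For the lower bound: the 4 vertex sets {1,2,4}, {3}, {8}, {5,6,7,9} are disjoint, each induces a connected subgraph, and every pair is joined by at least one edge of G. Contracting each set to a single vertex therefore yields K_{4} as a minor, and since treewidth is minor-monotone, tw(G) ≥ tw(K_{4}) = 3. Therefore the treewidth is 3.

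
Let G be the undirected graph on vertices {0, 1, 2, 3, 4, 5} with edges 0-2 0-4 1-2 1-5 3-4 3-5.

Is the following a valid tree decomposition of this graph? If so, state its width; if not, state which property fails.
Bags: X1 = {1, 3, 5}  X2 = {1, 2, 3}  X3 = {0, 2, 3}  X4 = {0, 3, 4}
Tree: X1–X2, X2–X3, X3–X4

Yes; width 2.

Every vertex of G appears in some bag (union = {0, 1, 2, 3, 4, 5}); every edge is covered by a bag; and for each vertex v the set of bags containing v is connected in the bag tree. The decomposition is therefore valid. The largest bag has 3 vertices, so the width is 2.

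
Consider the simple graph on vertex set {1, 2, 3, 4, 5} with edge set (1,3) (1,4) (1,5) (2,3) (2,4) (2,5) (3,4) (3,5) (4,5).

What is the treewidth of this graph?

3

A width-3 tree decomposition is:
Bags: B1 = {1, 3, 4, 5}  B2 = {2, 3, 4, 5}
Tree: B1–B2
The largest bag has 4 vertices, giving width 3; this decomposition certifies tw(G) ≤ 3. On the other hand G contains the 4-clique {1, 3, 4, 5}. A clique must lie in a single bag of any decomposition, so no decomposition can have width below 3. Combining the bounds, tw(G) = 3.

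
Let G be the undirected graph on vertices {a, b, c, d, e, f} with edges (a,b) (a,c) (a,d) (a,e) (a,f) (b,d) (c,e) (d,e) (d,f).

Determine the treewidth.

2

A width-2 tree decomposition is:
Bags: B1 = {a, b, d}  B2 = {a, d, e}  B3 = {a, d, f}  B4 = {a, c, e}
Tree: B1–B2, B2–B3, B2–B4
Every bag has size at most 3, so the width is 3 − 1 = 2 and tw(G) ≤ 2. Conversely, {a, d, e} is a clique of size 3, and the vertices of any clique must share a bag in every tree decomposition; so some bag has ≥ 3 vertices and tw(G) ≥ 2. Therefore the treewidth is 2.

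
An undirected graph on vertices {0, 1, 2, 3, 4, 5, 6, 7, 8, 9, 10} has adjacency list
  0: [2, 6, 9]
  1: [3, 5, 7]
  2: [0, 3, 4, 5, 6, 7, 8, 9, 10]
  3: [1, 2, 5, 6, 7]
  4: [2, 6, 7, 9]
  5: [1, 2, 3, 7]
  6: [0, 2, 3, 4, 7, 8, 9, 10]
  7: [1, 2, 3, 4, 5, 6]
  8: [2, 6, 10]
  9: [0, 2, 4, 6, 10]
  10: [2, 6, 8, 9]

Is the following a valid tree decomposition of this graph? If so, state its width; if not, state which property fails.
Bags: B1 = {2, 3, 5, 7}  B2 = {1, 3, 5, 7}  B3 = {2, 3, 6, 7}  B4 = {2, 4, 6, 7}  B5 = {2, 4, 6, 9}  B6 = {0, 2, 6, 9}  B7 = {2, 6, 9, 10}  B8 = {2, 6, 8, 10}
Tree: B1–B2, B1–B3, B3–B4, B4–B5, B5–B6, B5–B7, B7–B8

Yes; width 3.

Every vertex of G appears in some bag (union = {0, 1, 2, 3, 4, 5, 6, 7, 8, 9, 10}); every edge is covered by a bag; and for each vertex v the set of bags containing v is connected in the bag tree. The decomposition is therefore valid. The largest bag has 4 vertices, so the width is 3.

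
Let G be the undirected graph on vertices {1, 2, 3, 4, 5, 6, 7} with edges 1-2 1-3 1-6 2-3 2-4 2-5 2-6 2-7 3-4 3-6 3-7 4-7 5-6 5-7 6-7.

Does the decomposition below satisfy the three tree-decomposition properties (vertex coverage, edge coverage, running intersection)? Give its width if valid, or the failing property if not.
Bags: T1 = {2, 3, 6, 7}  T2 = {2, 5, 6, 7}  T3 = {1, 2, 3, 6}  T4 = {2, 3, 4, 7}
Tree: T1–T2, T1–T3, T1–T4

Checking the three conditions: (i) the bags cover all of {1, 2, 3, 4, 5, 6, 7}; (ii) for each edge, some bag contains both endpoints; (iii) the bags containing any fixed vertex form a subtree. All hold, so the decomposition is valid with width 4 − 1 = 3.

Yes; width 3.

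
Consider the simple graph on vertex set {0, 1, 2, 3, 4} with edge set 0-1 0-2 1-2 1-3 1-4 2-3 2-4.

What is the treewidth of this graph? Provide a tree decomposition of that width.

Treewidth 2.
One such decomposition:
Bags: B1 = {1, 2, 3}  B2 = {1, 2, 4}  B3 = {0, 1, 2}
Tree: B1–B2, B2–B3

Every bag has size at most 3, so the width is 3 − 1 = 2 and tw(G) ≤ 2. For the lower bound, the 3 vertices {0, 1, 2} are pairwise adjacent, and any tree decomposition puts a clique entirely inside one bag — forcing width ≥ 2. Therefore the treewidth is 2.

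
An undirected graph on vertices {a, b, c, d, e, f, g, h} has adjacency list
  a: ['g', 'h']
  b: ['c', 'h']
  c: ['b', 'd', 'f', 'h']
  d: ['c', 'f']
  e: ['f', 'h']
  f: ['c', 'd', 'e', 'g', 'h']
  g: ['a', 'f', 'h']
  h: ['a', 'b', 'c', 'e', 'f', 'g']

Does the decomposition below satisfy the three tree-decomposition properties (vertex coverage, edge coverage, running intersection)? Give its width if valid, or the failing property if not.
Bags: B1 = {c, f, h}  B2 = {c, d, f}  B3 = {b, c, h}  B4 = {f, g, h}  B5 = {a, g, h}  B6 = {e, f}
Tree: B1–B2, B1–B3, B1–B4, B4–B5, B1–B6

No — edge (h,e) lies in no bag.

A tree decomposition must satisfy three properties: every vertex lies in some bag; for every edge, both endpoints lie together in some bag; and for every vertex, the bags containing it form a connected subtree. Here edge (h,e) lies in no bag, so the decomposition is invalid.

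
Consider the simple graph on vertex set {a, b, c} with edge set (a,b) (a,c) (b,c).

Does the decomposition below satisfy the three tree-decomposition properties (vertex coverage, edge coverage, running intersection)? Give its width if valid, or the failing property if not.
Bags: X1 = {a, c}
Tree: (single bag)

A tree decomposition must satisfy three properties: every vertex lies in some bag; for every edge, both endpoints lie together in some bag; and for every vertex, the bags containing it form a connected subtree. Here vertex b appears in no bag, so the decomposition is invalid.

No — vertex b appears in no bag.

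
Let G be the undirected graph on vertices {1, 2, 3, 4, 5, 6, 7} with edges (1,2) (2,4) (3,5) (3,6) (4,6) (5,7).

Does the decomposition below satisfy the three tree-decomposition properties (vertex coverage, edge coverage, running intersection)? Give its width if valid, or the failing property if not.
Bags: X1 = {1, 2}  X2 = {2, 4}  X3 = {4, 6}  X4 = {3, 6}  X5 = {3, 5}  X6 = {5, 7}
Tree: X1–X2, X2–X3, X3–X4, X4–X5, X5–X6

Vertex coverage: the bags together contain {1, 2, 3, 4, 5, 6, 7}, the full vertex set. Edge coverage: each edge of G has both endpoints in at least one bag. Running intersection: for every vertex, the bags containing it form a connected subtree. All three properties hold, so this is a valid tree decomposition of width max|bag| − 1 = 1, and hence tw(G) ≤ 1.

Yes; width 1.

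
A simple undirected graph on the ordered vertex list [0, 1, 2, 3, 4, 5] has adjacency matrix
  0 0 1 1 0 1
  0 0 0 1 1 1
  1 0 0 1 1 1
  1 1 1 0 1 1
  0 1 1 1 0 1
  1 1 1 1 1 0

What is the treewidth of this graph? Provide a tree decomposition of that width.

Treewidth 3.
One such decomposition:
Bags: B1 = {0, 2, 3, 5}  B2 = {2, 3, 4, 5}  B3 = {1, 3, 4, 5}
Tree: B1–B2, B2–B3

Every bag has size at most 4, so the width is 4 − 1 = 3 and tw(G) ≤ 3. For the lower bound, the 4 vertices {1, 3, 4, 5} are pairwise adjacent, and any tree decomposition puts a clique entirely inside one bag — forcing width ≥ 3. Hence tw(G) = 3 exactly.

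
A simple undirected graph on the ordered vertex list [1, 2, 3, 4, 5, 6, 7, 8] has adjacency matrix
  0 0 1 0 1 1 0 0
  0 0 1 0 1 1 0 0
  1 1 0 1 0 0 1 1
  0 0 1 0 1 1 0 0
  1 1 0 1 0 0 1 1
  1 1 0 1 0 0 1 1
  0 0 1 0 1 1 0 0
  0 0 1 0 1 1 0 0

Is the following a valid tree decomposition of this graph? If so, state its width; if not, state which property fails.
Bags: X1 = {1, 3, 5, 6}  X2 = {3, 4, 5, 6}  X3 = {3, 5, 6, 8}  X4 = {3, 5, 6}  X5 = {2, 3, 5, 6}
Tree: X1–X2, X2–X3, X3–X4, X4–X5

A tree decomposition must satisfy three properties: every vertex lies in some bag; for every edge, both endpoints lie together in some bag; and for every vertex, the bags containing it form a connected subtree. Here vertex 7 appears in no bag, so the decomposition is invalid.

No — vertex 7 appears in no bag.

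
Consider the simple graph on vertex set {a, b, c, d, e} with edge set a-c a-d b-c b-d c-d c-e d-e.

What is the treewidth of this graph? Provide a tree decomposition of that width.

Each bag holds 3 vertices, so the decomposition has width 2, which upper-bounds the treewidth. For the lower bound, the 3 vertices {c, d, e} are pairwise adjacent, and any tree decomposition puts a clique entirely inside one bag — forcing width ≥ 2. Therefore the treewidth is 2.

Treewidth 2.
One optimal decomposition is:
Bags: B1 = {a, c, d}  B2 = {c, d, e}  B3 = {b, c, d}
Tree: B1–B2, B2–B3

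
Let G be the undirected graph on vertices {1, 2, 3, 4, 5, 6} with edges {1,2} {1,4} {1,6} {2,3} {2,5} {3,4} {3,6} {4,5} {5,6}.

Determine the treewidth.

3

A width-3 tree decomposition is:
Bags: B1 = {1, 3, 5, 6}  B2 = {1, 3, 4, 5}  B3 = {1, 2, 3, 5}
Tree: B1–B2, B2–B3
The largest bag has 4 vertices, giving width 3; this decomposition certifies tw(G) ≤ 3. For the lower bound: the 4 vertex sets {5,6}, {3,4}, {1}, {2} are disjoint, each induces a connected subgraph, and every pair is joined by at least one edge of G. Contracting each set to a single vertex therefore yields K_{4} as a minor, and since treewidth is minor-monotone, tw(G) ≥ tw(K_{4}) = 3. Therefore the treewidth is 3.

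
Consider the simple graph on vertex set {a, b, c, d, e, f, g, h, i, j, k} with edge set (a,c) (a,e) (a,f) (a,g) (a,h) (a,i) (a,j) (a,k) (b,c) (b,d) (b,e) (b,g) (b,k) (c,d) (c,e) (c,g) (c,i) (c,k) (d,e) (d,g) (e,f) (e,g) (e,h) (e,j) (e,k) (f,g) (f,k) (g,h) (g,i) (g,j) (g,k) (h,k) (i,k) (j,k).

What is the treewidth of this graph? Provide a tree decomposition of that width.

The largest bag has 5 vertices, giving width 4; this decomposition certifies tw(G) ≤ 4. For the lower bound, the 5 vertices {b, c, d, e, g} are pairwise adjacent, and any tree decomposition puts a clique entirely inside one bag — forcing width ≥ 4. Hence tw(G) = 4 exactly.

Treewidth 4.
One optimal decomposition is:
Bags: B1 = {a, c, e, g, k}  B2 = {b, c, e, g, k}  B3 = {a, c, g, i, k}  B4 = {b, c, d, e, g}  B5 = {a, e, g, j, k}  B6 = {a, e, f, g, k}  B7 = {a, e, g, h, k}
Tree: B1–B2, B1–B3, B2–B4, B1–B5, B5–B6, B6–B7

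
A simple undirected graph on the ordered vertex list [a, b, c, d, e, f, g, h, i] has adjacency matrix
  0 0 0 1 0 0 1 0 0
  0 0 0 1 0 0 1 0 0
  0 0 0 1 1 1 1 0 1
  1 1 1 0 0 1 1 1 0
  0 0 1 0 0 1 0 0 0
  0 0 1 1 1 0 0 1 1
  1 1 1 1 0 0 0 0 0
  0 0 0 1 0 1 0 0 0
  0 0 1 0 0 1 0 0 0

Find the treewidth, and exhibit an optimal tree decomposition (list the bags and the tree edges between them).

Each bag holds 3 vertices, so the decomposition has width 2, which upper-bounds the treewidth. Conversely, {c, d, g} is a clique of size 3, and the vertices of any clique must share a bag in every tree decomposition; so some bag has ≥ 3 vertices and tw(G) ≥ 2. Combining the bounds, tw(G) = 2.

Treewidth 2.
One optimal decomposition is:
Bags: B1 = {c, d, f}  B2 = {c, d, g}  B3 = {b, d, g}  B4 = {c, f, i}  B5 = {a, d, g}  B6 = {c, e, f}  B7 = {d, f, h}
Tree: B1–B2, B2–B3, B1–B4, B2–B5, B4–B6, B1–B7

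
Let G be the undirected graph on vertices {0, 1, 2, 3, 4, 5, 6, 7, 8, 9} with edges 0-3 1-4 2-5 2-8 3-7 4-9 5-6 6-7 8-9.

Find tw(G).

1

A width-1 tree decomposition is:
Bags: B1 = {1, 4}  B2 = {4, 9}  B3 = {8, 9}  B4 = {2, 8}  B5 = {2, 5}  B6 = {5, 6}  B7 = {6, 7}  B8 = {3, 7}  B9 = {0, 3}
Tree: B1–B2, B2–B3, B3–B4, B4–B5, B5–B6, B6–B7, B7–B8, B8–B9
Every bag has size at most 2, so the width is 2 − 1 = 1 and tw(G) ≤ 1. G has an edge, so its treewidth is at least 1. Hence tw(G) = 1 exactly.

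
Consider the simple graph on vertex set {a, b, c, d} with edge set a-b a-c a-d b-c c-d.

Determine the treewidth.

2

A width-2 tree decomposition is:
Bags: B1 = {a, c, d}  B2 = {a, b, c}
Tree: B1–B2
Each bag holds 3 vertices, so the decomposition has width 2, which upper-bounds the treewidth. For the lower bound, the 3 vertices {a, c, d} are pairwise adjacent, and any tree decomposition puts a clique entirely inside one bag — forcing width ≥ 2. Combining the bounds, tw(G) = 2.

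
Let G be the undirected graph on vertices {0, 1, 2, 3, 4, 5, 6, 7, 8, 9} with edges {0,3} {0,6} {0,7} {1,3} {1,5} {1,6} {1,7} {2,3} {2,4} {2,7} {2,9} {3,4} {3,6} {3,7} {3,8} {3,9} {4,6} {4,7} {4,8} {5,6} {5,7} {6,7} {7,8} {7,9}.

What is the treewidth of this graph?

3

A width-3 tree decomposition is:
Bags: B1 = {0, 3, 6, 7}  B2 = {1, 3, 6, 7}  B3 = {3, 4, 6, 7}  B4 = {2, 3, 4, 7}  B5 = {2, 3, 7, 9}  B6 = {3, 4, 7, 8}  B7 = {1, 5, 6, 7}
Tree: B1–B2, B1–B3, B3–B4, B4–B5, B3–B6, B2–B7
Every bag has size at most 4, so the width is 4 − 1 = 3 and tw(G) ≤ 3. On the other hand G contains the 4-clique {0, 3, 6, 7}. A clique must lie in a single bag of any decomposition, so no decomposition can have width below 3. The upper and lower bounds meet at 3, so that is the treewidth.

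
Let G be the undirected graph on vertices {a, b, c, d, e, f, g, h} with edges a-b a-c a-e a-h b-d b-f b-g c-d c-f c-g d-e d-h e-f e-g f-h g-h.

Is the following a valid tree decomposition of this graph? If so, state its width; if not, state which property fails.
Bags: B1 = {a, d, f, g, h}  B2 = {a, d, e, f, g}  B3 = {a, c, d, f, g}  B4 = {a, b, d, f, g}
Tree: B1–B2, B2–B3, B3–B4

Vertex coverage: the bags together contain {a, b, c, d, e, f, g, h}, the full vertex set. Edge coverage: each edge of G has both endpoints in at least one bag. Running intersection: for every vertex, the bags containing it form a connected subtree. All three properties hold, so this is a valid tree decomposition of width max|bag| − 1 = 4, and hence tw(G) ≤ 4.

Yes; width 4.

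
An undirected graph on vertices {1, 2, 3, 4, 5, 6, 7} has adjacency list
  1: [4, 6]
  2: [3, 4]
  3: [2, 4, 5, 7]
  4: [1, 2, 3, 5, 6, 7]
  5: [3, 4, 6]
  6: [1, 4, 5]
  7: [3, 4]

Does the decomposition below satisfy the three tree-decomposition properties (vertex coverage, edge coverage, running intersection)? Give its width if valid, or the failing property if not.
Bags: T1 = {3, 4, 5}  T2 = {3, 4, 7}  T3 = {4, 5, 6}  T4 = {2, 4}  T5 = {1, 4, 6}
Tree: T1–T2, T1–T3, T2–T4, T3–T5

A tree decomposition must satisfy three properties: every vertex lies in some bag; for every edge, both endpoints lie together in some bag; and for every vertex, the bags containing it form a connected subtree. Here edge (3,2) lies in no bag, so the decomposition is invalid.

No — edge (3,2) lies in no bag.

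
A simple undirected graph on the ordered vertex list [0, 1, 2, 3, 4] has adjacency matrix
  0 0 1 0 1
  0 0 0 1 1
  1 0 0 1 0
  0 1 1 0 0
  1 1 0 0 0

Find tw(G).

A width-2 tree decomposition is:
Bags: B1 = {0, 2, 4}  B2 = {1, 2, 4}  B3 = {1, 2, 3}
Tree: B1–B2, B2–B3
Each bag holds 3 vertices, so the decomposition has width 2, which upper-bounds the treewidth. Since 2–0–4–1–3–2 is a cycle in G, G is not acyclic. Forests are exactly the graphs of treewidth ≤ 1, so tw(G) ≥ 2. Therefore the treewidth is 2.

2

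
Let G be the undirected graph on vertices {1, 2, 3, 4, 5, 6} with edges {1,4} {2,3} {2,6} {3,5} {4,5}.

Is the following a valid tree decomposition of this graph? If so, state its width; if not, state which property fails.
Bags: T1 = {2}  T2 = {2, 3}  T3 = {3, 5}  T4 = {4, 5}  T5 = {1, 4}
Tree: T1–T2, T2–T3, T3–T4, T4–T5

A tree decomposition must satisfy three properties: every vertex lies in some bag; for every edge, both endpoints lie together in some bag; and for every vertex, the bags containing it form a connected subtree. Here vertex 6 appears in no bag, so the decomposition is invalid.

No — vertex 6 appears in no bag.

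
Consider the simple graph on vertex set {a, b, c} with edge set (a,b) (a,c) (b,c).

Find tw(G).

A width-2 tree decomposition is:
Bags: B1 = {a, b, c}
Tree: (single bag)
A single bag containing all 3 vertices is trivially a valid decomposition of width 2. Conversely, {a, b, c} is a clique of size 3, and the vertices of any clique must share a bag in every tree decomposition; so some bag has ≥ 3 vertices and tw(G) ≥ 2. Therefore the treewidth is 2.

2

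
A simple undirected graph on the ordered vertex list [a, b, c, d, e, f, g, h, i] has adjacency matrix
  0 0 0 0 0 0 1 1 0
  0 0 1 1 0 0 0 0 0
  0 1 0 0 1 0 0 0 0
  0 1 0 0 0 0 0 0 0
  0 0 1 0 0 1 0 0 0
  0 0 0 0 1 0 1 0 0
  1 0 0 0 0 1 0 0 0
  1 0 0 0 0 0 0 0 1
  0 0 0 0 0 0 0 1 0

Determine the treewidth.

A width-1 tree decomposition is:
Bags: B1 = {h, i}  B2 = {a, h}  B3 = {a, g}  B4 = {f, g}  B5 = {e, f}  B6 = {c, e}  B7 = {b, c}  B8 = {b, d}
Tree: B1–B2, B2–B3, B3–B4, B4–B5, B5–B6, B6–B7, B7–B8
Every bag has size at most 2, so the width is 2 − 1 = 1 and tw(G) ≤ 1. Any graph with an edge has treewidth ≥ 1, and G has the edge i–h. The upper and lower bounds meet at 1, so that is the treewidth.

1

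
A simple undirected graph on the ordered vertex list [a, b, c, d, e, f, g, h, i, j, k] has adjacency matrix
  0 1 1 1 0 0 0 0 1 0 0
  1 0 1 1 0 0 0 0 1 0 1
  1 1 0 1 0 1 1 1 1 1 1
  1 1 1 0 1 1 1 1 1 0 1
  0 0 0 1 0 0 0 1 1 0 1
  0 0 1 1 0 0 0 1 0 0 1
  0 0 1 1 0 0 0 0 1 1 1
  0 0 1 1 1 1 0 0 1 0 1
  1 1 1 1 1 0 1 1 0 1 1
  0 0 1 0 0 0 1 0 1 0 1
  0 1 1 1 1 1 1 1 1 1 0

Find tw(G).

A width-4 tree decomposition is:
Bags: B1 = {d, e, h, i, k}  B2 = {c, d, h, i, k}  B3 = {b, c, d, i, k}  B4 = {c, d, g, i, k}  B5 = {c, g, i, j, k}  B6 = {a, b, c, d, i}  B7 = {c, d, f, h, k}
Tree: B1–B2, B2–B3, B3–B4, B4–B5, B3–B6, B2–B7
Every bag has size at most 5, so the width is 5 − 1 = 4 and tw(G) ≤ 4. On the other hand G contains the 5-clique {a, b, c, d, i}. A clique must lie in a single bag of any decomposition, so no decomposition can have width below 4. Combining the bounds, tw(G) = 4.

4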